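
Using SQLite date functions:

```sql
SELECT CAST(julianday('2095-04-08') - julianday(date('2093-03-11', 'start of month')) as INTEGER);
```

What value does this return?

`start of month` rewinds 2093-03-11 to 2093-03-01.
30 days remain in March 2093 after the 1st (31 − 1).
Full months from April 2093 through March 2095 contribute their day counts.
Then 8 days into April 2095.
Total: 30 + 30 + 31 + 30 + 31 + 31 + 30 + 31 + 30 + 31 + 31 + 28 + 31 + 30 + 31 + 30 + 31 + 31 + 30 + 31 + 30 + 31 + 31 + 28 + 31 + 8 = 768.

768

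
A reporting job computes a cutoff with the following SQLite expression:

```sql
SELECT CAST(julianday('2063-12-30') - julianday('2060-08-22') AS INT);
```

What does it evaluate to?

9 days remain in August 2060 after the 22nd (31 − 22).
Full months from September 2060 through November 2063 contribute their day counts.
Then 30 days into December 2063.
Total: 9 + 30 + 31 + 30 + 31 + 31 + 28 + 31 + 30 + 31 + 30 + 31 + 31 + 30 + 31 + 30 + 31 + 31 + 28 + 31 + 30 + 31 + 30 + 31 + 31 + 30 + 31 + 30 + 31 + 31 + 28 + 31 + 30 + 31 + 30 + 31 + 31 + 30 + 31 + 30 + 30 = 1225.

1225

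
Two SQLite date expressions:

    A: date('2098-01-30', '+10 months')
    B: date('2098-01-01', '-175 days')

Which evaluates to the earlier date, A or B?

B

A = 2098-11-30.
B = 2097-07-10.
B is earlier.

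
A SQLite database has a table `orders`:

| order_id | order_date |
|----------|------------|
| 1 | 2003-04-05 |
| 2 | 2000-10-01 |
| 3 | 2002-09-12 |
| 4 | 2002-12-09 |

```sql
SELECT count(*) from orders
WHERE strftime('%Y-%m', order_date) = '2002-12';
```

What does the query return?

Rows with year-month 2002-12: 2002-12-09 → 1.

1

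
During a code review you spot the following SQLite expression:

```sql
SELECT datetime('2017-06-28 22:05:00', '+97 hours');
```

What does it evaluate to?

2017-07-02 23:05:00

+97 hours from 2017-06-28 22:05:00 is 2017-07-02 23:05:00 (crosses midnight).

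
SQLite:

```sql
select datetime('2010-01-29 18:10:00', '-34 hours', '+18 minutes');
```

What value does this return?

-34 hours from 2010-01-29 18:10:00 is 2010-01-28 08:10:00 (crosses midnight).
+18 minutes from 2010-01-28 08:10:00 is 2010-01-28 08:28:00.

2010-01-28 08:28:00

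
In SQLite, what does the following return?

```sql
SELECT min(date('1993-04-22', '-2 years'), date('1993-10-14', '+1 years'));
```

date('1993-04-22', '-2 years') → 1991-04-22.
date('1993-10-14', '+1 years') → 1994-10-14.
Earlier of the two is 1991-04-22.

1991-04-22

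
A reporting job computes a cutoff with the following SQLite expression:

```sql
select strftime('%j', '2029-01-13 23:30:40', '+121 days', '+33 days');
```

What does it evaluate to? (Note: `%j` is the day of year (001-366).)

First apply '+121 days', '+33 days': 2029-01-13 23:30:40 → 2029-06-16 23:30:40.
Day-of-year for 2029-06-16: days since 2029-01-01 inclusive = 167, zero-padded to 167.

167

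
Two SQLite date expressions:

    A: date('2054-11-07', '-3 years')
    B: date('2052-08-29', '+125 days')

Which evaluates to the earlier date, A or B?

A = 2051-11-07.
B = 2053-01-01.
A is earlier.

A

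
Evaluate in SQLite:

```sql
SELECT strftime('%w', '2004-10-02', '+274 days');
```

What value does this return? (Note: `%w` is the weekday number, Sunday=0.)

First apply '+274 days': 2004-10-02 → 2005-07-03.
2005-07-03 is a Sunday; with Sunday=0 that is 0.

0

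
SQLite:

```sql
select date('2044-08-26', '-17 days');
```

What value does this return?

2044-08-09

Going back 17 days within August lands on 2044-08-09.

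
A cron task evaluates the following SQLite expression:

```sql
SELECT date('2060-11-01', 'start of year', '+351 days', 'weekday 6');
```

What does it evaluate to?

2060-12-18

`start of year` rewinds 2060-11-01 to 2060-01-01.
Applying '+351 days' to 2060-01-01: counting 351 days forward gives 2060-12-17.
`weekday 6` advances to the next Saturday; 2060-12-17 is a Friday, so it moves forward to 2060-12-18.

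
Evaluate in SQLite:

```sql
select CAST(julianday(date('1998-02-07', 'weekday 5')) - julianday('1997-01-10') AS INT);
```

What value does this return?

399

`weekday 5` advances to the next Friday; 1998-02-07 is a Saturday, so it moves forward to 1998-02-13.
21 days remain in January 1997 after the 10th (31 − 10).
Full months from February 1997 through January 1998 contribute their day counts.
Then 13 days into February 1998.
Total: 21 + 28 + 31 + 30 + 31 + 30 + 31 + 31 + 30 + 31 + 30 + 31 + 31 + 13 = 399.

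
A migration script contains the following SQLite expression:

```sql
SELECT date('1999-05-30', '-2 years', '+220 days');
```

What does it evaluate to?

Adding -2 years to 1999-05-30 gives 1997-05-30.
Applying '+220 days' to 1997-05-30: counting 220 days forward gives 1998-01-05.

1998-01-05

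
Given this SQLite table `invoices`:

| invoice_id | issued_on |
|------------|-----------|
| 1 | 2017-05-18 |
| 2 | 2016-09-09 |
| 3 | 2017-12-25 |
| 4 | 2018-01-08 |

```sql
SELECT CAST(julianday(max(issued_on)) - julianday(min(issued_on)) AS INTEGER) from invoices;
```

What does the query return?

486

MIN = 2016-09-09, MAX = 2018-01-08.
21 days remain in September 2016 after the 9th (30 − 9).
Full months from October 2016 through December 2017 contribute their day counts.
Then 8 days into January 2018.
Total: 21 + 31 + 30 + 31 + 31 + 28 + 31 + 30 + 31 + 30 + 31 + 31 + 30 + 31 + 30 + 31 + 8 = 486.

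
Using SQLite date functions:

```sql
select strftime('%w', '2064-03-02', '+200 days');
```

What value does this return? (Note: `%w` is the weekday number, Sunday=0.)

4

First apply '+200 days': 2064-03-02 → 2064-09-18.
2064-09-18 is a Thursday; with Sunday=0 that is 4.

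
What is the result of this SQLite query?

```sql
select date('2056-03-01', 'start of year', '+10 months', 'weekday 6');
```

2056-11-04

`start of year` rewinds 2056-03-01 to 2056-01-01.
Adding +10 months to 2056-01-01 gives 2056-11-01.
`weekday 6` advances to the next Saturday; 2056-11-01 is a Wednesday, so it moves forward to 2056-11-04.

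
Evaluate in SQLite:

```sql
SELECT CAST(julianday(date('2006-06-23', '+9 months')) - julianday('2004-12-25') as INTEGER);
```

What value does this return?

Adding +9 months to 2006-06-23 gives 2007-03-23.
6 days remain in December 2004 after the 25th (31 − 25).
Full months from January 2005 through February 2007 contribute their day counts.
Then 23 days into March 2007.
Total: 6 + 31 + 28 + 31 + 30 + 31 + 30 + 31 + 31 + 30 + 31 + 30 + 31 + 31 + 28 + 31 + 30 + 31 + 30 + 31 + 31 + 30 + 31 + 30 + 31 + 31 + 28 + 23 = 818.

818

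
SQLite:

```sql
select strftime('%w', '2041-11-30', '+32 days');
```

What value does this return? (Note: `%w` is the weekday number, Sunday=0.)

3

First apply '+32 days': 2041-11-30 → 2042-01-01.
2042-01-01 is a Wednesday; with Sunday=0 that is 3.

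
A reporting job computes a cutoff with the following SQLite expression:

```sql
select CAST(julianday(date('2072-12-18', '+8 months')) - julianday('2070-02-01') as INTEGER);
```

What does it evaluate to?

1294

Adding +8 months to 2072-12-18 gives 2073-08-18.
27 days remain in February 2070 after the 1st (28 − 1).
Full months from March 2070 through July 2073 contribute their day counts.
Then 18 days into August 2073.
Total: 27 + 31 + 30 + 31 + 30 + 31 + 31 + 30 + 31 + 30 + 31 + 31 + 28 + 31 + 30 + 31 + 30 + 31 + 31 + 30 + 31 + 30 + 31 + 31 + 29 + 31 + 30 + 31 + 30 + 31 + 31 + 30 + 31 + 30 + 31 + 31 + 28 + 31 + 30 + 31 + 30 + 31 + 18 = 1294.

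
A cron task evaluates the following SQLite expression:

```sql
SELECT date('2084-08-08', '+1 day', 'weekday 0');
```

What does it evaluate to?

Advancing 1 more day within August lands on 2084-08-09.
`weekday 0` advances to the next Sunday; 2084-08-09 is a Wednesday, so it moves forward to 2084-08-13.

2084-08-13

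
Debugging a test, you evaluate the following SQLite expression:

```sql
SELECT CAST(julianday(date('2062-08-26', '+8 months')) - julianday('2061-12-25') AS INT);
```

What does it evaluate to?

Adding +8 months to 2062-08-26 gives 2063-04-26.
6 days remain in December 2061 after the 25th (31 − 25).
Full months from January 2062 through March 2063 contribute their day counts.
Then 26 days into April 2063.
Total: 6 + 31 + 28 + 31 + 30 + 31 + 30 + 31 + 31 + 30 + 31 + 30 + 31 + 31 + 28 + 31 + 26 = 487.

487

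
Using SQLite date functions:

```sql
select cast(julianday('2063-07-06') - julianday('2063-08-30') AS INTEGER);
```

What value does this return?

25 days remain in July 2063 after the 6th (31 − 6).
Then 30 days into August 2063.
Total: 25 + 30 = 55.
The subtraction is earlier − later, so the result is −55 → -55.

-55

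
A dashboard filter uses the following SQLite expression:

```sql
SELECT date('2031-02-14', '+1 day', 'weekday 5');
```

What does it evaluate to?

Advancing 1 more day within February lands on 2031-02-15.
`weekday 5` advances to the next Friday; 2031-02-15 is a Saturday, so it moves forward to 2031-02-21.

2031-02-21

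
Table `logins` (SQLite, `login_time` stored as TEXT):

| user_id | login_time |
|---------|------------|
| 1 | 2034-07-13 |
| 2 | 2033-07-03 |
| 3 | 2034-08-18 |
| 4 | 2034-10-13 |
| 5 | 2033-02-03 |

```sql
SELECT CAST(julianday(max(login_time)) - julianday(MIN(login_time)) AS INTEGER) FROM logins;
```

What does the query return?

617

MIN = 2033-02-03, MAX = 2034-10-13.
25 days remain in February 2033 after the 3rd (28 − 3).
Full months from March 2033 through September 2034 contribute their day counts.
Then 13 days into October 2034.
Total: 25 + 31 + 30 + 31 + 30 + 31 + 31 + 30 + 31 + 30 + 31 + 31 + 28 + 31 + 30 + 31 + 30 + 31 + 31 + 30 + 13 = 617.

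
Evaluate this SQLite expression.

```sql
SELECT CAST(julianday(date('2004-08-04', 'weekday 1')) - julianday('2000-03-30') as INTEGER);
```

1593

`weekday 1` advances to the next Monday; 2004-08-04 is a Wednesday, so it moves forward to 2004-08-09.
1 day remains in March 2000 after the 30th (31 − 30).
Full months from April 2000 through July 2004 contribute their day counts.
Then 9 days into August 2004.
Total: 1 + 30 + 31 + 30 + 31 + 31 + 30 + 31 + 30 + 31 + 31 + 28 + 31 + 30 + 31 + 30 + 31 + 31 + 30 + 31 + 30 + 31 + 31 + 28 + 31 + 30 + 31 + 30 + 31 + 31 + 30 + 31 + 30 + 31 + 31 + 28 + 31 + 30 + 31 + 30 + 31 + 31 + 30 + 31 + 30 + 31 + 31 + 29 + 31 + 30 + 31 + 30 + 31 + 9 = 1593.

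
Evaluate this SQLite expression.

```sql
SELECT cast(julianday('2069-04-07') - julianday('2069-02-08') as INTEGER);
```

58

20 days remain in February 2069 after the 8th (28 − 8).
March 2069: 31 days.
Then 7 days into April 2069.
Total: 20 + 31 + 7 = 58.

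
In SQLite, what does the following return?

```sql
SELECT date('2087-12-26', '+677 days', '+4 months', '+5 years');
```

2095-03-02

Applying '+677 days' to 2087-12-26: counting 677 days forward gives 2089-11-02.
Adding +4 months to 2089-11-02 gives 2090-03-02.
Adding +5 years to 2090-03-02 gives 2095-03-02.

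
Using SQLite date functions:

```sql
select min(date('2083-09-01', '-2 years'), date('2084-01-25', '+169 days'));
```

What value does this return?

2081-09-01

date('2083-09-01', '-2 years') → 2081-09-01.
date('2084-01-25', '+169 days') → 2084-07-12.
Earlier of the two is 2081-09-01.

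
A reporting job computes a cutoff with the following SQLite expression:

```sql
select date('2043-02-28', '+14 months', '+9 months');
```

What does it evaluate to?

Adding +14 months to 2043-02-28 gives 2044-04-28.
Adding +9 months to 2044-04-28 gives 2045-01-28.

2045-01-28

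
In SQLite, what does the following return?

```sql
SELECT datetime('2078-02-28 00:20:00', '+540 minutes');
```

540 minutes = 9h 0m; +540 minutes from 2078-02-28 00:20:00 is 2078-02-28 09:20:00.

2078-02-28 09:20:00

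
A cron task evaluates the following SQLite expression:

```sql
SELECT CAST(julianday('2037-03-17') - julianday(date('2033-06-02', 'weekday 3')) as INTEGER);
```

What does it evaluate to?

`weekday 3` advances to the next Wednesday; 2033-06-02 is a Thursday, so it moves forward to 2033-06-08.
22 days remain in June 2033 after the 8th (30 − 8).
Full months from July 2033 through February 2037 contribute their day counts.
Then 17 days into March 2037.
Total: 22 + 31 + 31 + 30 + 31 + 30 + 31 + 31 + 28 + 31 + 30 + 31 + 30 + 31 + 31 + 30 + 31 + 30 + 31 + 31 + 28 + 31 + 30 + 31 + 30 + 31 + 31 + 30 + 31 + 30 + 31 + 31 + 29 + 31 + 30 + 31 + 30 + 31 + 31 + 30 + 31 + 30 + 31 + 31 + 28 + 17 = 1378.

1378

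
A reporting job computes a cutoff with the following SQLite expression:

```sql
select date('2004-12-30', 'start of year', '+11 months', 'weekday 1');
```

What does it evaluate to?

2004-12-06

`start of year` rewinds 2004-12-30 to 2004-01-01.
Adding +11 months to 2004-01-01 gives 2004-12-01.
`weekday 1` advances to the next Monday; 2004-12-01 is a Wednesday, so it moves forward to 2004-12-06.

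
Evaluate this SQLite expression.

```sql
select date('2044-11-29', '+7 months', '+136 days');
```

2045-11-12

Adding +7 months to 2044-11-29 gives 2045-06-29.
Applying '+136 days' to 2045-06-29: counting 136 days forward gives 2045-11-12.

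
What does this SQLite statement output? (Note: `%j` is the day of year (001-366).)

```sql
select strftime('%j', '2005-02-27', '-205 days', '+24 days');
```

First apply '-205 days', '+24 days': 2005-02-27 → 2004-08-30.
Day-of-year for 2004-08-30: days since 2004-01-01 inclusive = 243, zero-padded to 243.

243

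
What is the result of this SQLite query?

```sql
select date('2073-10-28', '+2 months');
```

2073-12-28

Adding +2 months to 2073-10-28 gives 2073-12-28.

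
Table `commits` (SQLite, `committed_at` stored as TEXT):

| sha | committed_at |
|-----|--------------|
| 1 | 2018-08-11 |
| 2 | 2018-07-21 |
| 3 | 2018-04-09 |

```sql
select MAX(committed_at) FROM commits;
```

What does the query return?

MAX over {2018-04-09, 2018-07-21, 2018-08-11}.

2018-08-11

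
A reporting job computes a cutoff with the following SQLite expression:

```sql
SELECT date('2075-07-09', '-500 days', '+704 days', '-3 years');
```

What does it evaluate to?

2073-01-29

Applying '-500 days' to 2075-07-09: counting 500 days back gives 2074-02-24.
Applying '+704 days' to 2074-02-24: counting 704 days forward gives 2076-01-29.
Adding -3 years to 2076-01-29 gives 2073-01-29.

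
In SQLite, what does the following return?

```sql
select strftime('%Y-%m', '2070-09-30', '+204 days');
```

2071-04

First apply '+204 days': 2070-09-30 → 2071-04-22.
`%Y-%m` extracts the year-month: 2071-04.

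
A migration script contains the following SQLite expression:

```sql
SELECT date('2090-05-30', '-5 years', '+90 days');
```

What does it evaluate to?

Adding -5 years to 2090-05-30 gives 2085-05-30.
Applying '+90 days' to 2085-05-30: counting 90 days forward gives 2085-08-28.

2085-08-28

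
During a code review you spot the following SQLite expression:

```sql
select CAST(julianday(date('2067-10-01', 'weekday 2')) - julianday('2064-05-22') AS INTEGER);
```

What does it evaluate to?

`weekday 2` advances to the next Tuesday; 2067-10-01 is a Saturday, so it moves forward to 2067-10-04.
9 days remain in May 2064 after the 22nd (31 − 22).
Full months from June 2064 through September 2067 contribute their day counts.
Then 4 days into October 2067.
Total: 9 + 30 + 31 + 31 + 30 + 31 + 30 + 31 + 31 + 28 + 31 + 30 + 31 + 30 + 31 + 31 + 30 + 31 + 30 + 31 + 31 + 28 + 31 + 30 + 31 + 30 + 31 + 31 + 30 + 31 + 30 + 31 + 31 + 28 + 31 + 30 + 31 + 30 + 31 + 31 + 30 + 4 = 1230.

1230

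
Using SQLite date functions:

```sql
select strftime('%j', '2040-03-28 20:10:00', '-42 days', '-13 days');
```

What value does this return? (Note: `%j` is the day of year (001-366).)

033

First apply '-42 days', '-13 days': 2040-03-28 20:10:00 → 2040-02-02 20:10:00.
Day-of-year for 2040-02-02: days since 2040-01-01 inclusive = 33, zero-padded to 033.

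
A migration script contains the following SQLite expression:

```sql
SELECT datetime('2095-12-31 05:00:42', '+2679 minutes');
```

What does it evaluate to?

2679 minutes = 44h 39m; +2679 minutes from 2095-12-31 05:00:42 is 2096-01-02 01:39:42 (crosses midnight).

2096-01-02 01:39:42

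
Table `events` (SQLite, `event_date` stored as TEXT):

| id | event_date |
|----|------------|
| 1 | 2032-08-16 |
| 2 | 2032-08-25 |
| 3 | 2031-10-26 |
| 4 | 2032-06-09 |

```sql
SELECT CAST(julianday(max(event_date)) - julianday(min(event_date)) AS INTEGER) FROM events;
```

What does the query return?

MIN = 2031-10-26, MAX = 2032-08-25.
5 days remain in October 2031 after the 26th (31 − 26).
Full months from November 2031 through July 2032 contribute their day counts.
Then 25 days into August 2032.
Total: 5 + 30 + 31 + 31 + 29 + 31 + 30 + 31 + 30 + 31 + 25 = 304.

304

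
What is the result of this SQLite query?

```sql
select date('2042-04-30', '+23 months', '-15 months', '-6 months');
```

2042-06-30

Adding +23 months to 2042-04-30 gives 2044-03-30.
Adding -15 months to 2044-03-30 gives 2042-12-30.
Adding -6 months to 2042-12-30 gives 2042-06-30.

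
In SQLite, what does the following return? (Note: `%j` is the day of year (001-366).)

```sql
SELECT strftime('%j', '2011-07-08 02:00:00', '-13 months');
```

First apply '-13 months': 2011-07-08 02:00:00 → 2010-06-08 02:00:00.
Day-of-year for 2010-06-08: days since 2010-01-01 inclusive = 159, zero-padded to 159.

159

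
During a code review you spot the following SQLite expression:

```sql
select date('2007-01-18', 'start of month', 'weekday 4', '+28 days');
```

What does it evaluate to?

`start of month` rewinds 2007-01-18 to 2007-01-01.
`weekday 4` advances to the next Thursday; 2007-01-01 is a Monday, so it moves forward to 2007-01-04.
January 2007 has 31 days; 27 remain after the 4th, so 28 days reach 2007-02-01.

2007-02-01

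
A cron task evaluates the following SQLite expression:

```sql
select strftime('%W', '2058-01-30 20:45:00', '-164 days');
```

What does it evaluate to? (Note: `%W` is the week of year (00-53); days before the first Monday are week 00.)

33

First apply '-164 days': 2058-01-30 20:45:00 → 2057-08-19 20:45:00.
2057-08-19 is a Sunday. SQLite's %W counts Mondays since the year started; the result is 33.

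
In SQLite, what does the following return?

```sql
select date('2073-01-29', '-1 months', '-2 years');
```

2070-12-29

Adding -1 month to 2073-01-29 gives 2072-12-29.
Adding -2 years to 2072-12-29 gives 2070-12-29.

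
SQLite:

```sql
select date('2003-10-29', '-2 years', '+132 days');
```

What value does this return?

2002-03-10

Adding -2 years to 2003-10-29 gives 2001-10-29.
Applying '+132 days' to 2001-10-29: counting 132 days forward gives 2002-03-10.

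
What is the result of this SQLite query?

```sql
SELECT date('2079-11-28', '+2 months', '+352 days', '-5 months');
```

Adding +2 months to 2079-11-28 gives 2080-01-28.
Applying '+352 days' to 2080-01-28: counting 352 days forward gives 2081-01-14.
Adding -5 months to 2081-01-14 gives 2080-08-14.

2080-08-14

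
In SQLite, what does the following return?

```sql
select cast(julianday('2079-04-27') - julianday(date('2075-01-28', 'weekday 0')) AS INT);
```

1544

`weekday 0` advances to the next Sunday; 2075-01-28 is a Monday, so it moves forward to 2075-02-03.
25 days remain in February 2075 after the 3rd (28 − 3).
Full months from March 2075 through March 2079 contribute their day counts.
Then 27 days into April 2079.
Total: 25 + 31 + 30 + 31 + 30 + 31 + 31 + 30 + 31 + 30 + 31 + 31 + 29 + 31 + 30 + 31 + 30 + 31 + 31 + 30 + 31 + 30 + 31 + 31 + 28 + 31 + 30 + 31 + 30 + 31 + 31 + 30 + 31 + 30 + 31 + 31 + 28 + 31 + 30 + 31 + 30 + 31 + 31 + 30 + 31 + 30 + 31 + 31 + 28 + 31 + 27 = 1544.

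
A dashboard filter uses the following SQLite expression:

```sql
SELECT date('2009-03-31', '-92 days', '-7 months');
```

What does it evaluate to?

2008-05-29

Applying '-92 days' to 2009-03-31: counting 92 days back gives 2008-12-29.
Adding -7 months to 2008-12-29 gives 2008-05-29.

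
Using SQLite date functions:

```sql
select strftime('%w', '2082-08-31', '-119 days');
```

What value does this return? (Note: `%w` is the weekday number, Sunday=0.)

1

First apply '-119 days': 2082-08-31 → 2082-05-04.
2082-05-04 is a Monday; with Sunday=0 that is 1.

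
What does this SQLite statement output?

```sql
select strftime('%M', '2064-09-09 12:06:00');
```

`%M` extracts the 2-digit minute: 06.

06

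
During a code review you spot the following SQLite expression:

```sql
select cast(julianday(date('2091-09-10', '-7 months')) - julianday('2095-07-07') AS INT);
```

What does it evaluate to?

Adding -7 months to 2091-09-10 gives 2091-02-10.
18 days remain in February 2091 after the 10th (28 − 10).
Full months from March 2091 through June 2095 contribute their day counts.
Then 7 days into July 2095.
Total: 18 + 31 + 30 + 31 + 30 + 31 + 31 + 30 + 31 + 30 + 31 + 31 + 29 + 31 + 30 + 31 + 30 + 31 + 31 + 30 + 31 + 30 + 31 + 31 + 28 + 31 + 30 + 31 + 30 + 31 + 31 + 30 + 31 + 30 + 31 + 31 + 28 + 31 + 30 + 31 + 30 + 31 + 31 + 30 + 31 + 30 + 31 + 31 + 28 + 31 + 30 + 31 + 30 + 7 = 1608.
The subtraction is earlier − later, so the result is −1608 → -1608.

-1608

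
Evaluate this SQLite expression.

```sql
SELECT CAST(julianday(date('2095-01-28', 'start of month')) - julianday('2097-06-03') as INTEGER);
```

-884

`start of month` rewinds 2095-01-28 to 2095-01-01.
30 days remain in January 2095 after the 1st (31 − 1).
Full months from February 2095 through May 2097 contribute their day counts.
Then 3 days into June 2097.
Total: 30 + 28 + 31 + 30 + 31 + 30 + 31 + 31 + 30 + 31 + 30 + 31 + 31 + 29 + 31 + 30 + 31 + 30 + 31 + 31 + 30 + 31 + 30 + 31 + 31 + 28 + 31 + 30 + 31 + 3 = 884.
The subtraction is earlier − later, so the result is −884 → -884.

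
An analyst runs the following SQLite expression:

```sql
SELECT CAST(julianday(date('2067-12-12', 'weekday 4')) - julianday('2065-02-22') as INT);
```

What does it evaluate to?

1026

`weekday 4` advances to the next Thursday; 2067-12-12 is a Monday, so it moves forward to 2067-12-15.
6 days remain in February 2065 after the 22nd (28 − 22).
Full months from March 2065 through November 2067 contribute their day counts.
Then 15 days into December 2067.
Total: 6 + 31 + 30 + 31 + 30 + 31 + 31 + 30 + 31 + 30 + 31 + 31 + 28 + 31 + 30 + 31 + 30 + 31 + 31 + 30 + 31 + 30 + 31 + 31 + 28 + 31 + 30 + 31 + 30 + 31 + 31 + 30 + 31 + 30 + 15 = 1026.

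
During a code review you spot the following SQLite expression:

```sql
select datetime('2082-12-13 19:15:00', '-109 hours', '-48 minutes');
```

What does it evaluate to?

-109 hours from 2082-12-13 19:15:00 is 2082-12-09 06:15:00 (crosses midnight).
-48 minutes from 2082-12-09 06:15:00 is 2082-12-09 05:27:00.

2082-12-09 05:27:00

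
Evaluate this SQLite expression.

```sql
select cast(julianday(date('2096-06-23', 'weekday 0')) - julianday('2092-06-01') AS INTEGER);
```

1484

`weekday 0` advances to the next Sunday; 2096-06-23 is a Saturday, so it moves forward to 2096-06-24.
29 days remain in June 2092 after the 1st (30 − 1).
Full months from July 2092 through May 2096 contribute their day counts.
Then 24 days into June 2096.
Total: 29 + 31 + 31 + 30 + 31 + 30 + 31 + 31 + 28 + 31 + 30 + 31 + 30 + 31 + 31 + 30 + 31 + 30 + 31 + 31 + 28 + 31 + 30 + 31 + 30 + 31 + 31 + 30 + 31 + 30 + 31 + 31 + 28 + 31 + 30 + 31 + 30 + 31 + 31 + 30 + 31 + 30 + 31 + 31 + 29 + 31 + 30 + 31 + 24 = 1484.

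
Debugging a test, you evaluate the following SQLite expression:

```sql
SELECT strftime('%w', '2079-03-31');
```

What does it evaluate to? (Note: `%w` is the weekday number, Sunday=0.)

5

2079-03-31 is a Friday; with Sunday=0 that is 5.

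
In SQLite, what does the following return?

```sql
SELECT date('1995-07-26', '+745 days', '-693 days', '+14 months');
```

1996-11-16

Applying '+745 days' to 1995-07-26: counting 745 days forward gives 1997-08-09.
Applying '-693 days' to 1997-08-09: counting 693 days back gives 1995-09-16.
Adding +14 months to 1995-09-16 gives 1996-11-16.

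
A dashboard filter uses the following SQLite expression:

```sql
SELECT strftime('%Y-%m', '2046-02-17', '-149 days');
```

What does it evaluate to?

2045-09

First apply '-149 days': 2046-02-17 → 2045-09-21.
`%Y-%m` extracts the year-month: 2045-09.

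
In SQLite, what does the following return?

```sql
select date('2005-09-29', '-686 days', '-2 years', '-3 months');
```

Applying '-686 days' to 2005-09-29: counting 686 days back gives 2003-11-13.
Adding -2 years to 2003-11-13 gives 2001-11-13.
Adding -3 months to 2001-11-13 gives 2001-08-13.

2001-08-13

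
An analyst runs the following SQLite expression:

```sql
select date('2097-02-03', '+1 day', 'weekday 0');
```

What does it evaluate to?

Advancing 1 more day within February lands on 2097-02-04.
`weekday 0` advances to the next Sunday; 2097-02-04 is a Monday, so it moves forward to 2097-02-10.

2097-02-10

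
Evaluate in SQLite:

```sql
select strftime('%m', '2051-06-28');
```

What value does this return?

06

`%m` extracts the 2-digit month (01-12): 06.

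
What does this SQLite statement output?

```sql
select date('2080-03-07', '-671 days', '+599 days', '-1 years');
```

Applying '-671 days' to 2080-03-07: counting 671 days back gives 2078-05-06.
Applying '+599 days' to 2078-05-06: counting 599 days forward gives 2079-12-26.
Adding -1 year to 2079-12-26 gives 2078-12-26.

2078-12-26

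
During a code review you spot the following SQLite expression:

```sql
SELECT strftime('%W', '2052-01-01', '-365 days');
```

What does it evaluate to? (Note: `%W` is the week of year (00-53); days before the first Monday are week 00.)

00

First apply '-365 days': 2052-01-01 → 2051-01-01.
2051-01-01 is a Sunday. SQLite's %W counts Mondays since the year started; the result is 00.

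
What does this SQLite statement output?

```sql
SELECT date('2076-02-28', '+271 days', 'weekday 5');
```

2076-11-27

Applying '+271 days' to 2076-02-28: counting 271 days forward gives 2076-11-25.
`weekday 5` advances to the next Friday; 2076-11-25 is a Wednesday, so it moves forward to 2076-11-27.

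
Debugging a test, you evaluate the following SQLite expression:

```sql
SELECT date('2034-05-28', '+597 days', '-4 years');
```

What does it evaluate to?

Applying '+597 days' to 2034-05-28: counting 597 days forward gives 2036-01-15.
Adding -4 years to 2036-01-15 gives 2032-01-15.

2032-01-15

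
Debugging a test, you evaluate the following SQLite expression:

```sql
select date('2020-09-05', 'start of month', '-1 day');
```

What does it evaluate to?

`start of month` rewinds 2020-09-05 to 2020-09-01.
Going back 1 day from 2020-09-01 reaches 2020-08-31 (last day of August, 31 days).

2020-08-31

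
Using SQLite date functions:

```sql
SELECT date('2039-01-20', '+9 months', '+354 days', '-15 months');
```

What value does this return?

2039-07-08

Adding +9 months to 2039-01-20 gives 2039-10-20.
Applying '+354 days' to 2039-10-20: counting 354 days forward gives 2040-10-08.
Adding -15 months to 2040-10-08 gives 2039-07-08.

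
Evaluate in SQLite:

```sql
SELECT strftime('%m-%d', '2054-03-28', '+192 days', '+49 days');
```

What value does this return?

First apply '+192 days', '+49 days': 2054-03-28 → 2054-11-24.
`%m-%d` extracts the month-day: 11-24.

11-24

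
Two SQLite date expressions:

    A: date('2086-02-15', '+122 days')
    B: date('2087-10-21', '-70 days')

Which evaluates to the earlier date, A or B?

A

A = 2086-06-17.
B = 2087-08-12.
A is earlier.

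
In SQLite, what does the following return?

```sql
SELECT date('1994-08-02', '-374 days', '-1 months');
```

Applying '-374 days' to 1994-08-02: counting 374 days back gives 1993-07-24.
Adding -1 month to 1993-07-24 gives 1993-06-24.

1993-06-24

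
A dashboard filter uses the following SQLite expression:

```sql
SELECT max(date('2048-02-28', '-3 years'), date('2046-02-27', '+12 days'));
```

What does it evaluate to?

2046-03-11

date('2048-02-28', '-3 years') → 2045-02-28.
date('2046-02-27', '+12 days') → 2046-03-11.
Later of the two is 2046-03-11.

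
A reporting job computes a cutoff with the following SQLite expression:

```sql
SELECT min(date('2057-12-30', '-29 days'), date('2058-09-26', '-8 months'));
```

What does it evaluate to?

date('2057-12-30', '-29 days') → 2057-12-01.
date('2058-09-26', '-8 months') → 2058-01-26.
Earlier of the two is 2057-12-01.

2057-12-01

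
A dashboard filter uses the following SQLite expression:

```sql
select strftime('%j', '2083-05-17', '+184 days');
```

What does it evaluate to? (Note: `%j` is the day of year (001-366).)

First apply '+184 days': 2083-05-17 → 2083-11-17.
Day-of-year for 2083-11-17: days since 2083-01-01 inclusive = 321, zero-padded to 321.

321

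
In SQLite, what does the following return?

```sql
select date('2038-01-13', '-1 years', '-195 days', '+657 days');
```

2038-04-20

Adding -1 year to 2038-01-13 gives 2037-01-13.
Applying '-195 days' to 2037-01-13: counting 195 days back gives 2036-07-02.
Applying '+657 days' to 2036-07-02: counting 657 days forward gives 2038-04-20.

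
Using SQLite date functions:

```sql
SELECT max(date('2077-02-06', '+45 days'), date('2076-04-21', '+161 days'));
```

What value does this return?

date('2077-02-06', '+45 days') → 2077-03-23.
date('2076-04-21', '+161 days') → 2076-09-29.
Later of the two is 2077-03-23.

2077-03-23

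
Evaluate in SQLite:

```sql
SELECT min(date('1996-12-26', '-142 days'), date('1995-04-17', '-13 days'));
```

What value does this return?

1995-04-04

date('1996-12-26', '-142 days') → 1996-08-06.
date('1995-04-17', '-13 days') → 1995-04-04.
Earlier of the two is 1995-04-04.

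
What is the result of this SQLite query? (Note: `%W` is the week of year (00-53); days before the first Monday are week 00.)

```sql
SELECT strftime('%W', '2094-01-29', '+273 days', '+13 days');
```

45

First apply '+273 days', '+13 days': 2094-01-29 → 2094-11-11.
2094-11-11 is a Thursday. SQLite's %W counts Mondays since the year started; the result is 45.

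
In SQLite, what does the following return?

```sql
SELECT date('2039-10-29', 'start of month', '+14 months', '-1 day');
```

2040-11-30

`start of month` rewinds 2039-10-29 to 2039-10-01.
Adding +14 months to 2039-10-01 gives 2040-12-01.
Going back 1 day from 2040-12-01 reaches 2040-11-30 (last day of November, 30 days).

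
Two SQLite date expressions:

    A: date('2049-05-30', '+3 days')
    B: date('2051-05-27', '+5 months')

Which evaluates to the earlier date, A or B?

A = 2049-06-02.
B = 2051-10-27.
A is earlier.

A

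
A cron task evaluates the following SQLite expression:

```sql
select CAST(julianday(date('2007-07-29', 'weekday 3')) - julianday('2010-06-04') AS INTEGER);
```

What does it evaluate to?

`weekday 3` advances to the next Wednesday; 2007-07-29 is a Sunday, so it moves forward to 2007-08-01.
30 days remain in August 2007 after the 1st (31 − 1).
Full months from September 2007 through May 2010 contribute their day counts.
Then 4 days into June 2010.
Total: 30 + 30 + 31 + 30 + 31 + 31 + 29 + 31 + 30 + 31 + 30 + 31 + 31 + 30 + 31 + 30 + 31 + 31 + 28 + 31 + 30 + 31 + 30 + 31 + 31 + 30 + 31 + 30 + 31 + 31 + 28 + 31 + 30 + 31 + 4 = 1038.
The subtraction is earlier − later, so the result is −1038 → -1038.

-1038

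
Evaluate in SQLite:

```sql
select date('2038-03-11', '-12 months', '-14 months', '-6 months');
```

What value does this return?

Adding -12 months to 2038-03-11 gives 2037-03-11.
Adding -14 months to 2037-03-11 gives 2036-01-11.
Adding -6 months to 2036-01-11 gives 2035-07-11.

2035-07-11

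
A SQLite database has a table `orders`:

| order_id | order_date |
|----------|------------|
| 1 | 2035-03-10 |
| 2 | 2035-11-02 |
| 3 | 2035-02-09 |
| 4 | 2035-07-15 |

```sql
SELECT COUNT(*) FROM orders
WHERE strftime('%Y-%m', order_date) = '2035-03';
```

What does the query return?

Rows with year-month 2035-03: 2035-03-10 → 1.

1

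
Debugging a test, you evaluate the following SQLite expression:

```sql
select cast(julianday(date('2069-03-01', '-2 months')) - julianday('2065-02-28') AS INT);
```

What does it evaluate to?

1403

Adding -2 months to 2069-03-01 gives 2069-01-01.
0 days remain in February 2065 after the 28th (28 − 28).
Full months from March 2065 through December 2068 contribute their day counts.
Then 1 day into January 2069.
Total: 0 + 31 + 30 + 31 + 30 + 31 + 31 + 30 + 31 + 30 + 31 + 31 + 28 + 31 + 30 + 31 + 30 + 31 + 31 + 30 + 31 + 30 + 31 + 31 + 28 + 31 + 30 + 31 + 30 + 31 + 31 + 30 + 31 + 30 + 31 + 31 + 29 + 31 + 30 + 31 + 30 + 31 + 31 + 30 + 31 + 30 + 31 + 1 = 1403.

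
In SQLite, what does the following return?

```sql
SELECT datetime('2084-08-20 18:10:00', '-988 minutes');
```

988 minutes = 16h 28m; -988 minutes from 2084-08-20 18:10:00 is 2084-08-20 01:42:00.

2084-08-20 01:42:00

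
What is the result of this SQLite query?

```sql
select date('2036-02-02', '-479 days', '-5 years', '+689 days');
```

2031-08-31

Applying '-479 days' to 2036-02-02: counting 479 days back gives 2034-10-11.
Adding -5 years to 2034-10-11 gives 2029-10-11.
Applying '+689 days' to 2029-10-11: counting 689 days forward gives 2031-08-31.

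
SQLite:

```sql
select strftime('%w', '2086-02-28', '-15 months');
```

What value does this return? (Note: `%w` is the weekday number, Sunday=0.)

First apply '-15 months': 2086-02-28 → 2084-11-28.
2084-11-28 is a Tuesday; with Sunday=0 that is 2.

2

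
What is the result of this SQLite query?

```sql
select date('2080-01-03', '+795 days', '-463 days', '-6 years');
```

2074-11-30

Applying '+795 days' to 2080-01-03: counting 795 days forward gives 2082-03-08.
Applying '-463 days' to 2082-03-08: counting 463 days back gives 2080-11-30.
Adding -6 years to 2080-11-30 gives 2074-11-30.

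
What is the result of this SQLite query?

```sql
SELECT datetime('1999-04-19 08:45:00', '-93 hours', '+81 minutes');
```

-93 hours from 1999-04-19 08:45:00 is 1999-04-15 11:45:00 (crosses midnight).
81 minutes = 1h 21m; +81 minutes from 1999-04-15 11:45:00 is 1999-04-15 13:06:00.

1999-04-15 13:06:00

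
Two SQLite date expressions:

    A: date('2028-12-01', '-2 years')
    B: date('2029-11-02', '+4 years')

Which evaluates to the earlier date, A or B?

A = 2026-12-01.
B = 2033-11-02.
A is earlier.

A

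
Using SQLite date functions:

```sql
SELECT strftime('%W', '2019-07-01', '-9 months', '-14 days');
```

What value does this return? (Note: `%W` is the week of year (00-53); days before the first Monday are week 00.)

38

First apply '-9 months', '-14 days': 2019-07-01 → 2018-09-17.
2018-09-17 is a Monday. SQLite's %W counts Mondays since the year started; the result is 38.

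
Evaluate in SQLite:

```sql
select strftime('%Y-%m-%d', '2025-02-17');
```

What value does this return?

2025-02-17

`%Y-%m-%d` extracts the ISO date: 2025-02-17.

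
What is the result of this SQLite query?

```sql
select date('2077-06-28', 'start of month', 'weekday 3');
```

`start of month` rewinds 2077-06-28 to 2077-06-01.
`weekday 3` advances to the next Wednesday; 2077-06-01 is a Tuesday, so it moves forward to 2077-06-02.

2077-06-02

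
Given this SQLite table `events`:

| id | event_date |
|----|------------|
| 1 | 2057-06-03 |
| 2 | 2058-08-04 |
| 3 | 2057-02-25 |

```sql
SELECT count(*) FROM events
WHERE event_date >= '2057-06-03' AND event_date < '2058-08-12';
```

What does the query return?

2

Rows in [2057-06-03, 2058-08-12): 2057-06-03, 2058-08-04 → 2 rows.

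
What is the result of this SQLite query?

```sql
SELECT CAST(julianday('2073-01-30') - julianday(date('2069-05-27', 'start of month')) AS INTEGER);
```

1370

`start of month` rewinds 2069-05-27 to 2069-05-01.
30 days remain in May 2069 after the 1st (31 − 1).
Full months from June 2069 through December 2072 contribute their day counts.
Then 30 days into January 2073.
Total: 30 + 30 + 31 + 31 + 30 + 31 + 30 + 31 + 31 + 28 + 31 + 30 + 31 + 30 + 31 + 31 + 30 + 31 + 30 + 31 + 31 + 28 + 31 + 30 + 31 + 30 + 31 + 31 + 30 + 31 + 30 + 31 + 31 + 29 + 31 + 30 + 31 + 30 + 31 + 31 + 30 + 31 + 30 + 31 + 30 = 1370.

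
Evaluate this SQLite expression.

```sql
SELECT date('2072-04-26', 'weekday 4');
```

2072-04-28

`weekday 4` advances to the next Thursday; 2072-04-26 is a Tuesday, so it moves forward to 2072-04-28.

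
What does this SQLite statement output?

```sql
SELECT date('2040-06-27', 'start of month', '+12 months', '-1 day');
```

2041-05-31

`start of month` rewinds 2040-06-27 to 2040-06-01.
Adding +12 months to 2040-06-01 gives 2041-06-01.
Going back 1 day from 2041-06-01 reaches 2041-05-31 (last day of May, 31 days).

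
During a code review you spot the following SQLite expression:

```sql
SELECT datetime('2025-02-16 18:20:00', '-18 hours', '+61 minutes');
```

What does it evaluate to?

-18 hours from 2025-02-16 18:20:00 is 2025-02-16 00:20:00.
61 minutes = 1h 1m; +61 minutes from 2025-02-16 00:20:00 is 2025-02-16 01:21:00.

2025-02-16 01:21:00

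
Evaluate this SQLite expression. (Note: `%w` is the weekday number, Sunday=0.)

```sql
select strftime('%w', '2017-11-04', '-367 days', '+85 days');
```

First apply '-367 days', '+85 days': 2017-11-04 → 2017-01-26.
2017-01-26 is a Thursday; with Sunday=0 that is 4.

4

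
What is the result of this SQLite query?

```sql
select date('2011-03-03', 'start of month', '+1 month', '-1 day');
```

`start of month` rewinds 2011-03-03 to 2011-03-01.
Adding +1 month to 2011-03-01 gives 2011-04-01.
Going back 1 day from 2011-04-01 reaches 2011-03-31 (last day of March, 31 days).

2011-03-31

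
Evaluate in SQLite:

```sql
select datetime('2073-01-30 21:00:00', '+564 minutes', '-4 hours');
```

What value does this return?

2073-01-31 02:24:00

564 minutes = 9h 24m; +564 minutes from 2073-01-30 21:00:00 is 2073-01-31 06:24:00 (crosses midnight).
-4 hours from 2073-01-31 06:24:00 is 2073-01-31 02:24:00.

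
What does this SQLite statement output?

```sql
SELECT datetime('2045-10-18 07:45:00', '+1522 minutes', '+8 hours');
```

2045-10-19 17:07:00

1522 minutes = 25h 22m; +1522 minutes from 2045-10-18 07:45:00 is 2045-10-19 09:07:00 (crosses midnight).
+8 hours from 2045-10-19 09:07:00 is 2045-10-19 17:07:00.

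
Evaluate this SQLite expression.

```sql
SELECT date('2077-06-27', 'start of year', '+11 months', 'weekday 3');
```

`start of year` rewinds 2077-06-27 to 2077-01-01.
Adding +11 months to 2077-01-01 gives 2077-12-01.
`weekday 3` advances to the next Wednesday; 2077-12-01 is already a Wednesday, so it stays at 2077-12-01.

2077-12-01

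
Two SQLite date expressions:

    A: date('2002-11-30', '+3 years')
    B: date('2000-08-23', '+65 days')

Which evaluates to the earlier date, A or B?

B

A = 2005-11-30.
B = 2000-10-27.
B is earlier.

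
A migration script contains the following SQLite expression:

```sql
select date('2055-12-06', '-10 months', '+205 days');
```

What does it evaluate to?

2055-08-30

Adding -10 months to 2055-12-06 gives 2055-02-06.
Applying '+205 days' to 2055-02-06: counting 205 days forward gives 2055-08-30.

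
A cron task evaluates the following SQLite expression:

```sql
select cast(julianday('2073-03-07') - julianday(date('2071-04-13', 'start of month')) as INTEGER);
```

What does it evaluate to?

`start of month` rewinds 2071-04-13 to 2071-04-01.
29 days remain in April 2071 after the 1st (30 − 1).
Full months from May 2071 through February 2073 contribute their day counts.
Then 7 days into March 2073.
Total: 29 + 31 + 30 + 31 + 31 + 30 + 31 + 30 + 31 + 31 + 29 + 31 + 30 + 31 + 30 + 31 + 31 + 30 + 31 + 30 + 31 + 31 + 28 + 7 = 706.

706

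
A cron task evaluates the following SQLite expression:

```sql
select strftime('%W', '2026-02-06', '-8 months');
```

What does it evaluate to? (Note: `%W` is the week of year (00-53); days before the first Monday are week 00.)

First apply '-8 months': 2026-02-06 → 2025-06-06.
2025-06-06 is a Friday. SQLite's %W counts Mondays since the year started; the result is 22.

22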